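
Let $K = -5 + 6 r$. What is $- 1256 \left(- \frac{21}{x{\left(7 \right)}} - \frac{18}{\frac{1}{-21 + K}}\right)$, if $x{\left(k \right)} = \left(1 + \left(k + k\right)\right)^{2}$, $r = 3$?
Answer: $- \frac{13556008}{75} \approx -1.8075 \cdot 10^{5}$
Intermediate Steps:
$K = 13$ ($K = -5 + 6 \cdot 3 = -5 + 18 = 13$)
$x{\left(k \right)} = \left(1 + 2 k\right)^{2}$
$- 1256 \left(- \frac{21}{x{\left(7 \right)}} - \frac{18}{\frac{1}{-21 + K}}\right) = - 1256 \left(- \frac{21}{\left(1 + 2 \cdot 7\right)^{2}} - \frac{18}{\frac{1}{-21 + 13}}\right) = - 1256 \left(- \frac{21}{\left(1 + 14\right)^{2}} - \frac{18}{\frac{1}{-8}}\right) = - 1256 \left(- \frac{21}{15^{2}} - \frac{18}{- \frac{1}{8}}\right) = - 1256 \left(- \frac{21}{225} - -144\right) = - 1256 \left(\left(-21\right) \frac{1}{225} + 144\right) = - 1256 \left(- \frac{7}{75} + 144\right) = \left(-1256\right) \frac{10793}{75} = - \frac{13556008}{75}$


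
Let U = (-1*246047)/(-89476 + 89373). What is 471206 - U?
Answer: 48288171/103 ≈ 4.6882e+5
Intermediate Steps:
U = 246047/103 (U = -246047/(-103) = -246047*(-1/103) = 246047/103 ≈ 2388.8)
471206 - U = 471206 - 1*246047/103 = 471206 - 246047/103 = 48288171/103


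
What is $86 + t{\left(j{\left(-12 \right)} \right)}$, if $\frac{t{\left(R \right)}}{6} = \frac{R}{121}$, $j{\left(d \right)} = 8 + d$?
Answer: $\frac{10382}{121} \approx 85.802$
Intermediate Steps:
$t{\left(R \right)} = \frac{6 R}{121}$ ($t{\left(R \right)} = 6 \frac{R}{121} = \frac{6 R}{121}$)
$86 + t{\left(j{\left(-12 \right)} \right)} = 86 + \frac{6 \left(8 - 12\right)}{121} = 86 + \frac{6}{121} \left(-4\right) = 86 - \frac{24}{121} = \frac{10382}{121}$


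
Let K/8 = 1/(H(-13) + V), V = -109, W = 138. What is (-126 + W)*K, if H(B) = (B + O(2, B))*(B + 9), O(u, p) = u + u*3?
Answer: -96/89 ≈ -1.0787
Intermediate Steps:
O(u, p) = 4*u (O(u, p) = u + 3*u = 4*u)
H(B) = (8 + B)*(9 + B) (H(B) = (B + 4*2)*(B + 9) = (B + 8)*(9 + B) = (8 + B)*(9 + B))
K = -8/89 (K = 8/((72 + (-13)**2 + 17*(-13)) - 109) = 8/((72 + 169 - 221) - 109) = 8/(20 - 109) = 8/(-89) = 8*(-1/89) = -8/89 ≈ -0.089888)
(-126 + W)*K = (-126 + 138)*(-8/89) = 12*(-8/89) = -96/89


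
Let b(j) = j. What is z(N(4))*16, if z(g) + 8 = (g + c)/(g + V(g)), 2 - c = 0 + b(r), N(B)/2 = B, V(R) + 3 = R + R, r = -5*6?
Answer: -2048/21 ≈ -97.524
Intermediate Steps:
r = -30
V(R) = -3 + 2*R (V(R) = -3 + (R + R) = -3 + 2*R)
N(B) = 2*B
c = 32 (c = 2 - (0 - 30) = 2 - 1*(-30) = 2 + 30 = 32)
z(g) = -8 + (32 + g)/(-3 + 3*g) (z(g) = -8 + (g + 32)/(g + (-3 + 2*g)) = -8 + (32 + g)/(-3 + 3*g))
z(N(4))*16 = ((56 - 46*4)/(3*(-1 + 2*4)))*16 = ((56 - 23*8)/(3*(-1 + 8)))*16 = ((⅓)*(56 - 184)/7)*16 = ((⅓)*(⅐)*(-128))*16 = -128/21*16 = -2048/21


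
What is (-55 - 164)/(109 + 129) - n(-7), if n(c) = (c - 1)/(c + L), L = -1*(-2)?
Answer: -2999/1190 ≈ -2.5202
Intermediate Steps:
L = 2
n(c) = (-1 + c)/(2 + c) (n(c) = (c - 1)/(c + 2) = (-1 + c)/(2 + c))
(-55 - 164)/(109 + 129) - n(-7) = (-55 - 164)/(109 + 129) - (-1 - 7)/(2 - 7) = -219/238 - (-8)/(-5) = -219*1/238 - (-1)*(-8)/5 = -219/238 - 1*8/5 = -219/238 - 8/5 = -2999/1190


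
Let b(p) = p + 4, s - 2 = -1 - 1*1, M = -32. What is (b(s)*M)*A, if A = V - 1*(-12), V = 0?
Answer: -1536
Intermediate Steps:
s = 0 (s = 2 + (-1 - 1*1) = 2 + (-1 - 1) = 2 - 2 = 0)
A = 12 (A = 0 - 1*(-12) = 0 + 12 = 12)
b(p) = 4 + p
(b(s)*M)*A = ((4 + 0)*(-32))*12 = (4*(-32))*12 = -128*12 = -1536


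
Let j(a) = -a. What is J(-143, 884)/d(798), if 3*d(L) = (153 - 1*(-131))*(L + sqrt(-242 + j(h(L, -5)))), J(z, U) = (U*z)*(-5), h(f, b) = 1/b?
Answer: 630479850/75383753 - 158015*I*sqrt(6045)/75383753 ≈ 8.3636 - 0.16297*I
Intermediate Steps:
J(z, U) = -5*U*z
d(L) = 284*L/3 + 284*I*sqrt(6045)/15 (d(L) = ((153 - 1*(-131))*(L + sqrt(-242 - 1/(-5))))/3 = ((153 + 131)*(L + sqrt(-242 - 1*(-1/5))))/3 = (284*(L + sqrt(-242 + 1/5)))/3 = (284*(L + sqrt(-1209/5)))/3 = (284*(L + I*sqrt(6045)/5))/3 = (284*L + 284*I*sqrt(6045)/5)/3 = 284*L/3 + 284*I*sqrt(6045)/15)
J(-143, 884)/d(798) = (-5*884*(-143))/((284/3)*798 + 284*I*sqrt(6045)/15) = 632060/(75544 + 284*I*sqrt(6045)/15)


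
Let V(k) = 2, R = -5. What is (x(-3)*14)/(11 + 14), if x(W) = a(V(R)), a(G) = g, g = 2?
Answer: 28/25 ≈ 1.1200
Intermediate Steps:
a(G) = 2
x(W) = 2
(x(-3)*14)/(11 + 14) = (2*14)/(11 + 14) = 28/25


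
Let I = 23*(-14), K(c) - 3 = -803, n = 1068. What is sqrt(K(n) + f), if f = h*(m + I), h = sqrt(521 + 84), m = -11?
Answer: sqrt(-800 - 3663*sqrt(5)) ≈ 94.819*I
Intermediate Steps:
K(c) = -800 (K(c) = 3 - 803 = -800)
I = -322
h = 11*sqrt(5) (h = sqrt(605) = 11*sqrt(5) ≈ 24.597)
f = -3663*sqrt(5) (f = (11*sqrt(5))*(-11 - 322) = (11*sqrt(5))*(-333) = -3663*sqrt(5) ≈ -8190.7)
sqrt(K(n) + f) = sqrt(-800 - 3663*sqrt(5))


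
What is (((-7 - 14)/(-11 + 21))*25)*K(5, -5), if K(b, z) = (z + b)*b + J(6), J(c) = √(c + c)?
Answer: -105*√3 ≈ -181.87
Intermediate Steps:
J(c) = √2*√c (J(c) = √(2*c) = √2*√c)
K(b, z) = 2*√3 + b*(b + z) (K(b, z) = (z + b)*b + √2*√6 = (b + z)*b + 2*√3 = b*(b + z) + 2*√3 = 2*√3 + b*(b + z))
(((-7 - 14)/(-11 + 21))*25)*K(5, -5) = (((-7 - 14)/(-11 + 21))*25)*(5² + 2*√3 + 5*(-5)) = (-21/10*25)*(25 + 2*√3 - 25) = (-21*⅒*25)*(2*√3) = (-21/10*25)*(2*√3) = -105*√3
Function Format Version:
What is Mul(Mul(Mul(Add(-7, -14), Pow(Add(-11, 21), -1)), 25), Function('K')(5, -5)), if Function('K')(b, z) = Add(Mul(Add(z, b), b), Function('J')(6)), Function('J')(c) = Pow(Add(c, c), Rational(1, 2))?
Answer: Mul(-105, Pow(3, Rational(1, 2))) ≈ -181.87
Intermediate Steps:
Function('J')(c) = Mul(Pow(2, Rational(1, 2)), Pow(c, Rational(1, 2))) (Function('J')(c) = Pow(Mul(2, c), Rational(1, 2)) = Mul(Pow(2, Rational(1, 2)), Pow(c, Rational(1, 2))))
Function('K')(b, z) = Add(Mul(2, Pow(3, Rational(1, 2))), Mul(b, Add(b, z))) (Function('K')(b, z) = Add(Mul(Add(z, b), b), Mul(Pow(2, Rational(1, 2)), Pow(6, Rational(1, 2)))) = Add(Mul(Add(b, z), b), Mul(2, Pow(3, Rational(1, 2)))) = Add(Mul(b, Add(b, z)), Mul(2, Pow(3, Rational(1, 2)))) = Add(Mul(2, Pow(3, Rational(1, 2))), Mul(b, Add(b, z))))
Mul(Mul(Mul(Add(-7, -14), Pow(Add(-11, 21), -1)), 25), Function('K')(5, -5)) = Mul(Mul(Mul(Add(-7, -14), Pow(Add(-11, 21), -1)), 25), Add(Pow(5, 2), Mul(2, Pow(3, Rational(1, 2))), Mul(5, -5))) = Mul(Mul(Mul(-21, Pow(10, -1)), 25), Add(25, Mul(2, Pow(3, Rational(1, 2))), -25)) = Mul(Mul(Mul(-21, Rational(1, 10)), 25), Mul(2, Pow(3, Rational(1, 2)))) = Mul(Mul(Rational(-21, 10), 25), Mul(2, Pow(3, Rational(1, 2)))) = Mul(Rational(-105, 2), Mul(2, Pow(3, Rational(1, 2)))) = Mul(-105, Pow(3, Rational(1, 2)))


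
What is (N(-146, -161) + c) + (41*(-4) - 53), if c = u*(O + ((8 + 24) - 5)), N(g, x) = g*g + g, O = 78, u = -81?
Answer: 12448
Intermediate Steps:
N(g, x) = g + g**2 (N(g, x) = g**2 + g = g + g**2)
c = -8505 (c = -81*(78 + ((8 + 24) - 5)) = -81*(78 + (32 - 5)) = -81*(78 + 27) = -81*105 = -8505)
(N(-146, -161) + c) + (41*(-4) - 53) = (-146*(1 - 146) - 8505) + (41*(-4) - 53) = (-146*(-145) - 8505) + (-164 - 53) = (21170 - 8505) - 217 = 12665 - 217 = 12448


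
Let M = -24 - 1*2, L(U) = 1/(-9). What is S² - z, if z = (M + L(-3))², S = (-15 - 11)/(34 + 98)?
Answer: -26727379/39204 ≈ -681.75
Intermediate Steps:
L(U) = -⅑
S = -13/66 (S = -26/132 = -26*1/132 = -13/66 ≈ -0.19697)
M = -26 (M = -24 - 2 = -26)
z = 55225/81 (z = (-26 - ⅑)² = (-235/9)² = 55225/81 ≈ 681.79)
S² - z = (-13/66)² - 1*55225/81 = 169/4356 - 55225/81 = -26727379/39204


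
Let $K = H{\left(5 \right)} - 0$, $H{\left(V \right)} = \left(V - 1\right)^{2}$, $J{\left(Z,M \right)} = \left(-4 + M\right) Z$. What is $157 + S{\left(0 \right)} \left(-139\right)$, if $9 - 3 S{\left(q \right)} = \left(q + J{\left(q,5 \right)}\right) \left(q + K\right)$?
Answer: $-260$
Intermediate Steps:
$J{\left(Z,M \right)} = Z \left(-4 + M\right)$
$H{\left(V \right)} = \left(-1 + V\right)^{2}$
$K = 16$ ($K = \left(-1 + 5\right)^{2} - 0 = 4^{2} + 0 = 16 + 0 = 16$)
$S{\left(q \right)} = 3 - \frac{2 q \left(16 + q\right)}{3}$ ($S{\left(q \right)} = 3 - \frac{\left(q + q \left(-4 + 5\right)\right) \left(q + 16\right)}{3} = 3 - \frac{\left(q + q 1\right) \left(16 + q\right)}{3} = 3 - \frac{\left(q + q\right) \left(16 + q\right)}{3} = 3 - \frac{2 q \left(16 + q\right)}{3}$)
$157 + S{\left(0 \right)} \left(-139\right) = 157 + \left(3 - 0 - \frac{2 \cdot 0^{2}}{3}\right) \left(-139\right) = 157 + \left(3 + 0 - 0\right) \left(-139\right) = 157 + \left(3 + 0 + 0\right) \left(-139\right) = 157 + 3 \left(-139\right) = 157 - 417 = -260$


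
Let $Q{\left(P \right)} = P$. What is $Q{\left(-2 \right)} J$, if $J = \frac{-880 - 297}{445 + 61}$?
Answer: $\frac{107}{23} \approx 4.6522$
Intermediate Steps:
$J = - \frac{107}{46}$ ($J = - \frac{1177}{506} = \left(-1177\right) \frac{1}{506} = - \frac{107}{46} \approx -2.3261$)
$Q{\left(-2 \right)} J = \left(-2\right) \left(- \frac{107}{46}\right) = \frac{107}{23}$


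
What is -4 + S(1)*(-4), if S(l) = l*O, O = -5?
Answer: 16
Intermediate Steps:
S(l) = -5*l (S(l) = l*(-5) = -5*l)
-4 + S(1)*(-4) = -4 - 5*1*(-4) = -4 - 5*(-4) = -4 + 20 = 16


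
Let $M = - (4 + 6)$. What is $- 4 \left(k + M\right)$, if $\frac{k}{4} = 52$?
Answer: $-792$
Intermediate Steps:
$k = 208$ ($k = 4 \cdot 52 = 208$)
$M = -10$ ($M = \left(-1\right) 10 = -10$)
$- 4 \left(k + M\right) = - 4 \left(208 - 10\right) = \left(-4\right) 198 = -792$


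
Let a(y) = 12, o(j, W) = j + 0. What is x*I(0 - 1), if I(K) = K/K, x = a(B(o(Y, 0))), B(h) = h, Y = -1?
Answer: 12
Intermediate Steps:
o(j, W) = j
x = 12
I(K) = 1
x*I(0 - 1) = 12*1 = 12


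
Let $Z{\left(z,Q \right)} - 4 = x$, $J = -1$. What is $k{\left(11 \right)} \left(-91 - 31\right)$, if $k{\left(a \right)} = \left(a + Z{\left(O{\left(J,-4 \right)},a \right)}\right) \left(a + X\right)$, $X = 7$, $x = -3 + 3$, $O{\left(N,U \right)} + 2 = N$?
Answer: $-32940$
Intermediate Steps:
$O{\left(N,U \right)} = -2 + N$
$x = 0$
$Z{\left(z,Q \right)} = 4$ ($Z{\left(z,Q \right)} = 4 + 0 = 4$)
$k{\left(a \right)} = \left(4 + a\right) \left(7 + a\right)$ ($k{\left(a \right)} = \left(a + 4\right) \left(a + 7\right) = \left(4 + a\right) \left(7 + a\right)$)
$k{\left(11 \right)} \left(-91 - 31\right) = \left(28 + 11^{2} + 11 \cdot 11\right) \left(-91 - 31\right) = \left(28 + 121 + 121\right) \left(-122\right) = 270 \left(-122\right) = -32940$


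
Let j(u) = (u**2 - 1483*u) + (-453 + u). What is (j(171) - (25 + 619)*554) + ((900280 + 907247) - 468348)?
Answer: 757769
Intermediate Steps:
j(u) = -453 + u**2 - 1482*u
(j(171) - (25 + 619)*554) + ((900280 + 907247) - 468348) = ((-453 + 171**2 - 1482*171) - (25 + 619)*554) + ((900280 + 907247) - 468348) = ((-453 + 29241 - 253422) - 644*554) + (1807527 - 468348) = (-224634 - 1*356776) + 1339179 = (-224634 - 356776) + 1339179 = -581410 + 1339179 = 757769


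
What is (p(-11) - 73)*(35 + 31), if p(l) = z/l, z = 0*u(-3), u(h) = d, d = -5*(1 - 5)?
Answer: -4818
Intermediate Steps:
d = 20 (d = -5*(-4) = 20)
u(h) = 20
z = 0 (z = 0*20 = 0)
p(l) = 0 (p(l) = 0/l = 0)
(p(-11) - 73)*(35 + 31) = (0 - 73)*(35 + 31) = -73*66 = -4818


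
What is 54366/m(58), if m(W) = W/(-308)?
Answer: -8372364/29 ≈ -2.8870e+5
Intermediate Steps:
m(W) = -W/308 (m(W) = W*(-1/308) = -W/308)
54366/m(58) = 54366/((-1/308*58)) = 54366/(-29/154) = 54366*(-154/29) = -8372364/29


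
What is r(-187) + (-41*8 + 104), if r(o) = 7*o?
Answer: -1533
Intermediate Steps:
r(-187) + (-41*8 + 104) = 7*(-187) + (-41*8 + 104) = -1309 + (-328 + 104) = -1309 - 224 = -1533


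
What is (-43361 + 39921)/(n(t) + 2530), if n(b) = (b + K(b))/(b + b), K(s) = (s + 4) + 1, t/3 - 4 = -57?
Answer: -1093920/804853 ≈ -1.3592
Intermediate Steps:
t = -159 (t = 12 + 3*(-57) = 12 - 171 = -159)
K(s) = 5 + s (K(s) = (4 + s) + 1 = 5 + s)
n(b) = (5 + 2*b)/(2*b) (n(b) = (b + (5 + b))/(b + b) = (5 + 2*b)/((2*b)) = (5 + 2*b)*(1/(2*b)) = (5 + 2*b)/(2*b))
(-43361 + 39921)/(n(t) + 2530) = (-43361 + 39921)/((5/2 - 159)/(-159) + 2530) = -3440/(-1/159*(-313/2) + 2530) = -3440/(313/318 + 2530) = -3440/804853/318 = -3440*318/804853 = -1093920/804853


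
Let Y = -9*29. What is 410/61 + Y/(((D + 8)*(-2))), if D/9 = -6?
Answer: 21799/5612 ≈ 3.8844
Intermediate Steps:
D = -54 (D = 9*(-6) = -54)
Y = -261
410/61 + Y/(((D + 8)*(-2))) = 410/61 - 261*(-1/(2*(-54 + 8))) = 410*(1/61) - 261/((-46*(-2))) = 410/61 - 261/92 = 21799/5612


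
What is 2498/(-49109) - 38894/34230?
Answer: -997775993/840500535 ≈ -1.1871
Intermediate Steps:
2498/(-49109) - 38894/34230 = 2498*(-1/49109) - 38894*1/34230 = -2498/49109 - 19447/17115 = -997775993/840500535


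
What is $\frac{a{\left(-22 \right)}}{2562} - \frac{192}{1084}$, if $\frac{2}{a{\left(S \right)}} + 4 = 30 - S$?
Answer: $- \frac{2951153}{16663248} \approx -0.17711$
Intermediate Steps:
$a{\left(S \right)} = \frac{2}{26 - S}$ ($a{\left(S \right)} = \frac{2}{-4 - \left(-30 + S\right)} = \frac{2}{26 - S}$)
$\frac{a{\left(-22 \right)}}{2562} - \frac{192}{1084} = \frac{\left(-2\right) \frac{1}{-26 - 22}}{2562} - \frac{192}{1084} = - \frac{2}{-48} \cdot \frac{1}{2562} - \frac{48}{271} = \left(-2\right) \left(- \frac{1}{48}\right) \frac{1}{2562} - \frac{48}{271} = \frac{1}{24} \cdot \frac{1}{2562} - \frac{48}{271} = \frac{1}{61488} - \frac{48}{271} = - \frac{2951153}{16663248}$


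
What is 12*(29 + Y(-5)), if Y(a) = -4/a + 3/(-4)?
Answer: 1743/5 ≈ 348.60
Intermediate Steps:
Y(a) = -¾ - 4/a (Y(a) = -4/a + 3*(-¼) = -4/a - ¾ = -¾ - 4/a)
12*(29 + Y(-5)) = 12*(29 + (-¾ - 4/(-5))) = 12*(29 + (-¾ - 4*(-⅕))) = 12*(29 + (-¾ + ⅘)) = 12*(29 + 1/20) = 12*(581/20) = 1743/5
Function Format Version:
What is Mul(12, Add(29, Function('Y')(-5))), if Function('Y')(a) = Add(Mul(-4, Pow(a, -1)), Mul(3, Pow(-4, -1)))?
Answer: Rational(1743, 5) ≈ 348.60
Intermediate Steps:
Function('Y')(a) = Add(Rational(-3, 4), Mul(-4, Pow(a, -1))) (Function('Y')(a) = Add(Mul(-4, Pow(a, -1)), Mul(3, Rational(-1, 4))) = Add(Mul(-4, Pow(a, -1)), Rational(-3, 4)) = Add(Rational(-3, 4), Mul(-4, Pow(a, -1))))
Mul(12, Add(29, Function('Y')(-5))) = Mul(12, Add(29, Add(Rational(-3, 4), Mul(-4, Pow(-5, -1))))) = Mul(12, Add(29, Add(Rational(-3, 4), Mul(-4, Rational(-1, 5))))) = Mul(12, Add(29, Add(Rational(-3, 4), Rational(4, 5)))) = Mul(12, Add(29, Rational(1, 20))) = Mul(12, Rational(581, 20)) = Rational(1743, 5)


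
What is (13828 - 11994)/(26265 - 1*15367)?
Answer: 917/5449 ≈ 0.16829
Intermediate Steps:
(13828 - 11994)/(26265 - 1*15367) = 1834/(26265 - 15367) = 1834/10898 = 1834*(1/10898) = 917/5449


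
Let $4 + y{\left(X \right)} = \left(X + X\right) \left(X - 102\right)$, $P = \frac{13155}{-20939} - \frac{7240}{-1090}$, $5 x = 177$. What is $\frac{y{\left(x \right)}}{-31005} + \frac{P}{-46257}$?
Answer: $\frac{4148425379874883}{27277865749733625} \approx 0.15208$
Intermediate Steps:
$x = \frac{177}{5}$ ($x = \frac{1}{5} \cdot 177 = \frac{177}{5} \approx 35.4$)
$P = \frac{13725941}{2282351}$ ($P = 13155 \left(- \frac{1}{20939}\right) - - \frac{724}{109} = - \frac{13155}{20939} + \frac{724}{109} = \frac{13725941}{2282351} \approx 6.0139$)
$y{\left(X \right)} = -4 + 2 X \left(-102 + X\right)$ ($y{\left(X \right)} = -4 + \left(X + X\right) \left(X - 102\right) = -4 + 2 X \left(-102 + X\right)$)
$\frac{y{\left(x \right)}}{-31005} + \frac{P}{-46257} = \frac{-4 - \frac{36108}{5} + 2 \left(\frac{177}{5}\right)^{2}}{-31005} + \frac{13725941}{2282351 \left(-46257\right)} = \left(-4 - \frac{36108}{5} + 2 \cdot \frac{31329}{25}\right) \left(- \frac{1}{31005}\right) + \frac{13725941}{2282351} \left(- \frac{1}{46257}\right) = \left(-4 - \frac{36108}{5} + \frac{62658}{25}\right) \left(- \frac{1}{31005}\right) - \frac{13725941}{105574710207} = \left(- \frac{117982}{25}\right) \left(- \frac{1}{31005}\right) - \frac{13725941}{105574710207} = \frac{117982}{775125} - \frac{13725941}{105574710207} = \frac{4148425379874883}{27277865749733625}$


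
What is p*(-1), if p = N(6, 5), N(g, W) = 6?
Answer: -6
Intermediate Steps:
p = 6
p*(-1) = 6*(-1) = -6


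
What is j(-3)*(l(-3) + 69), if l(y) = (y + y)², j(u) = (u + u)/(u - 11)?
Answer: 45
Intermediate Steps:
j(u) = 2*u/(-11 + u) (j(u) = (2*u)/(-11 + u) = 2*u/(-11 + u))
l(y) = 4*y² (l(y) = (2*y)² = 4*y²)
j(-3)*(l(-3) + 69) = (2*(-3)/(-11 - 3))*(4*(-3)² + 69) = (2*(-3)/(-14))*(4*9 + 69) = (2*(-3)*(-1/14))*(36 + 69) = (3/7)*105 = 45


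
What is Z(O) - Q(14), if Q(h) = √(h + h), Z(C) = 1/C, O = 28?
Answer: 1/28 - 2*√7 ≈ -5.2558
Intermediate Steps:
Q(h) = √2*√h (Q(h) = √(2*h) = √2*√h)
Z(O) - Q(14) = 1/28 - √2*√14 = 1/28 - 2*√7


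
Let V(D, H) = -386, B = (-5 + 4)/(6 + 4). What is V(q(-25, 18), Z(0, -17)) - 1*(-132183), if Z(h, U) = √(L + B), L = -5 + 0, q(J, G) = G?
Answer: 131797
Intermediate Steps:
L = -5
B = -⅒ (B = -1/10 = -1*⅒ = -⅒ ≈ -0.10000)
Z(h, U) = I*√510/10 (Z(h, U) = √(-5 - ⅒) = √(-51/10) = I*√510/10)
V(q(-25, 18), Z(0, -17)) - 1*(-132183) = -386 - 1*(-132183) = -386 + 132183 = 131797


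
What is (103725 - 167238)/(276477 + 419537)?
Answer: -63513/696014 ≈ -0.091252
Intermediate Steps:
(103725 - 167238)/(276477 + 419537) = -63513/696014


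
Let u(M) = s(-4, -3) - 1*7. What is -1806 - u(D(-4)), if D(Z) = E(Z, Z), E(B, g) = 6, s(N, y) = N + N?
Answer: -1791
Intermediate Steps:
s(N, y) = 2*N
D(Z) = 6
u(M) = -15 (u(M) = 2*(-4) - 1*7 = -8 - 7 = -15)
-1806 - u(D(-4)) = -1806 - 1*(-15) = -1806 + 15 = -1791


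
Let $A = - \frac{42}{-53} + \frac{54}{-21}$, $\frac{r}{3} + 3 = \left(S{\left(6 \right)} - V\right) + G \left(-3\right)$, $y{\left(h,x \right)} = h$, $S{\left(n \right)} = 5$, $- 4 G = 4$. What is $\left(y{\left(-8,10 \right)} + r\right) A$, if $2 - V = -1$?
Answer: $\frac{1320}{371} \approx 3.558$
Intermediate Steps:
$G = -1$ ($G = \left(- \frac{1}{4}\right) 4 = -1$)
$V = 3$ ($V = 2 - -1 = 2 + 1 = 3$)
$r = 6$ ($r = -9 + 3 \left(\left(5 - 3\right) - -3\right) = -9 + 3 \left(\left(5 - 3\right) + 3\right) = -9 + 3 \left(2 + 3\right) = -9 + 3 \cdot 5 = -9 + 15 = 6$)
$A = - \frac{660}{371}$ ($A = \left(-42\right) \left(- \frac{1}{53}\right) + 54 \left(- \frac{1}{21}\right) = \frac{42}{53} - \frac{18}{7} = - \frac{660}{371} \approx -1.779$)
$\left(y{\left(-8,10 \right)} + r\right) A = \left(-8 + 6\right) \left(- \frac{660}{371}\right) = \left(-2\right) \left(- \frac{660}{371}\right) = \frac{1320}{371}$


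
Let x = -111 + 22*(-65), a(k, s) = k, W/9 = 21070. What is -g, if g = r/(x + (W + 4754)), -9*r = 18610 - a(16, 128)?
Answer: 2066/192843 ≈ 0.010713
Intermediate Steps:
W = 189630 (W = 9*21070 = 189630)
x = -1541 (x = -111 - 1430 = -1541)
r = -2066 (r = -(18610 - 1*16)/9 = -(18610 - 16)/9 = -⅑*18594 = -2066)
g = -2066/192843 (g = -2066/(-1541 + (189630 + 4754)) = -2066/(-1541 + 194384) = -2066/192843 ≈ -0.010713)
-g = -1*(-2066/192843) = 2066/192843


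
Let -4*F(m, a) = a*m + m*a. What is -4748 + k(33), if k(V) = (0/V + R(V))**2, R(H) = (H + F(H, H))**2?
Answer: 1095222871873/16 ≈ 6.8451e+10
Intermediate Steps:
F(m, a) = -a*m/2 (F(m, a) = -(a*m + m*a)/4 = -(a*m + a*m)/4 = -a*m/2)
R(H) = (H - H**2/2)**2 (R(H) = (H - H*H/2)**2 = (H - H**2/2)**2)
k(V) = V**4*(2 - V)**4/16 (k(V) = (0/V + V**2*(2 - V)**2/4)**2 = (0 + V**2*(2 - V)**2/4)**2 = (V**2*(2 - V)**2/4)**2 = V**4*(2 - V)**4/16)
-4748 + k(33) = -4748 + (1/16)*33**4*(2 - 1*33)**4 = -4748 + (1/16)*1185921*(2 - 33)**4 = -4748 + (1/16)*1185921*(-31)**4 = -4748 + (1/16)*1185921*923521 = -4748 + 1095222947841/16 = 1095222871873/16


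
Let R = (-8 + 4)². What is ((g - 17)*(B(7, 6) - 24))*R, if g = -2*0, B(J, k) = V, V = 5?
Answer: 5168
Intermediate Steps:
B(J, k) = 5
g = 0
R = 16 (R = (-4)² = 16)
((g - 17)*(B(7, 6) - 24))*R = ((0 - 17)*(5 - 24))*16 = -17*(-19)*16 = 323*16 = 5168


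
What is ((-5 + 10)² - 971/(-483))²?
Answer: 170198116/233289 ≈ 729.56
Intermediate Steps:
((-5 + 10)² - 971/(-483))² = (5² - 971*(-1/483))² = (25 + 971/483)² = (13046/483)² = 170198116/233289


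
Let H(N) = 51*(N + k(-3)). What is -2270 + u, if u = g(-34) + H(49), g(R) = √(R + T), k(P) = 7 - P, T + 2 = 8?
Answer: 739 + 2*I*√7 ≈ 739.0 + 5.2915*I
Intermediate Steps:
T = 6 (T = -2 + 8 = 6)
g(R) = √(6 + R) (g(R) = √(R + 6) = √(6 + R))
H(N) = 510 + 51*N (H(N) = 51*(N + (7 - 1*(-3))) = 51*(N + (7 + 3)) = 51*(N + 10) = 51*(10 + N) = 510 + 51*N)
u = 3009 + 2*I*√7 (u = √(6 - 34) + (510 + 51*49) = √(-28) + (510 + 2499) = 2*I*√7 + 3009 = 3009 + 2*I*√7 ≈ 3009.0 + 5.2915*I)
-2270 + u = -2270 + (3009 + 2*I*√7) = 739 + 2*I*√7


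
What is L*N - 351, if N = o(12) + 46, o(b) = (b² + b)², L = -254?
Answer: -6193379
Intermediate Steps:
o(b) = (b + b²)²
N = 24382 (N = 12²*(1 + 12)² + 46 = 144*13² + 46 = 144*169 + 46 = 24336 + 46 = 24382)
L*N - 351 = -254*24382 - 351 = -6193028 - 351 = -6193379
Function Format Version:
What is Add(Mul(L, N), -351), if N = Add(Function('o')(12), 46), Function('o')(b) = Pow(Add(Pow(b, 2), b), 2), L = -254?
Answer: -6193379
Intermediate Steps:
Function('o')(b) = Pow(Add(b, Pow(b, 2)), 2)
N = 24382 (N = Add(Mul(Pow(12, 2), Pow(Add(1, 12), 2)), 46) = Add(Mul(144, Pow(13, 2)), 46) = Add(Mul(144, 169), 46) = Add(24336, 46) = 24382)
Add(Mul(L, N), -351) = Add(Mul(-254, 24382), -351) = Add(-6193028, -351) = -6193379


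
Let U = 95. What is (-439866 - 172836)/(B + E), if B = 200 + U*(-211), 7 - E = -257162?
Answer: -102117/39554 ≈ -2.5817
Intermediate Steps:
E = 257169 (E = 7 - 1*(-257162) = 7 + 257162 = 257169)
B = -19845 (B = 200 + 95*(-211) = 200 - 20045 = -19845)
(-439866 - 172836)/(B + E) = (-439866 - 172836)/(-19845 + 257169) = -612702/237324 = -612702*1/237324 = -102117/39554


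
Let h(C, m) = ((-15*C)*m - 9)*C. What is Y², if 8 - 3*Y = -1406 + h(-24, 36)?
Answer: 97492568644/9 ≈ 1.0833e+10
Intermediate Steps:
h(C, m) = C*(-9 - 15*C*m) (h(C, m) = (-15*C*m - 9)*C = (-9 - 15*C*m)*C = C*(-9 - 15*C*m))
Y = 312238/3 (Y = 8/3 - (-1406 - 3*(-24)*(3 + 5*(-24)*36))/3 = 8/3 - (-1406 - 3*(-24)*(3 - 4320))/3 = 8/3 - (-1406 - 3*(-24)*(-4317))/3 = 8/3 - (-1406 - 310824)/3 = 8/3 - ⅓*(-312230) = 8/3 + 312230/3 = 312238/3 ≈ 1.0408e+5)
Y² = (312238/3)² = 97492568644/9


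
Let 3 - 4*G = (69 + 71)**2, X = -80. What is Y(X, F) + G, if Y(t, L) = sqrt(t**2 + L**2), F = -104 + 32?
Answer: -19597/4 + 8*sqrt(181) ≈ -4791.6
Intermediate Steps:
F = -72
G = -19597/4 (G = 3/4 - (69 + 71)**2/4 = 3/4 - 1/4*140**2 = 3/4 - 1/4*19600 = 3/4 - 4900 = -19597/4 ≈ -4899.3)
Y(t, L) = sqrt(L**2 + t**2)
Y(X, F) + G = sqrt((-72)**2 + (-80)**2) - 19597/4 = sqrt(5184 + 6400) - 19597/4 = sqrt(11584) - 19597/4 = 8*sqrt(181) - 19597/4 = -19597/4 + 8*sqrt(181)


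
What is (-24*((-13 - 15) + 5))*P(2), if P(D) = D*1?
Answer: 1104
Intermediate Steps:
P(D) = D
(-24*((-13 - 15) + 5))*P(2) = -24*((-13 - 15) + 5)*2 = -24*(-28 + 5)*2 = -24*(-23)*2 = 552*2 = 1104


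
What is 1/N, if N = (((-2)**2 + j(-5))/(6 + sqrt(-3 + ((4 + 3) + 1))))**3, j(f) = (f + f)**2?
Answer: (6 + sqrt(5))**3/1124864 ≈ 0.00049666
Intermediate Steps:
j(f) = 4*f**2 (j(f) = (2*f)**2 = 4*f**2)
N = 1124864/(6 + sqrt(5))**3 (N = (((-2)**2 + 4*(-5)**2)/(6 + sqrt(-3 + ((4 + 3) + 1))))**3 = ((4 + 4*25)/(6 + sqrt(-3 + (7 + 1))))**3 = ((4 + 100)/(6 + sqrt(-3 + 8)))**3 = (104/(6 + sqrt(5)))**3 = 1124864/(6 + sqrt(5))**3 ≈ 2013.4)
1/N = 1/(1124864/(6 + sqrt(5))**3) = (6 + sqrt(5))**3/1124864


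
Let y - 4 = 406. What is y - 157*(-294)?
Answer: 46568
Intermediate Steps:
y = 410 (y = 4 + 406 = 410)
y - 157*(-294) = 410 - 157*(-294) = 410 + 46158 = 46568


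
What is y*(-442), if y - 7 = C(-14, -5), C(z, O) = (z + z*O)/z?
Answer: -1326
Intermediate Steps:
C(z, O) = (z + O*z)/z
y = 3 (y = 7 + (1 - 5) = 7 - 4 = 3)
y*(-442) = 3*(-442) = -1326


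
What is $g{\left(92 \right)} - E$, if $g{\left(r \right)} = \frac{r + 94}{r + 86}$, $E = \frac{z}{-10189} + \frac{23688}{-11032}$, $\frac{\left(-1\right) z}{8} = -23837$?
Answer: $\frac{3913730920}{178643737} \approx 21.908$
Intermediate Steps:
$z = 190696$ ($z = \left(-8\right) \left(-23837\right) = 190696$)
$E = - \frac{41877059}{2007233}$ ($E = \frac{190696}{-10189} + \frac{23688}{-11032} = 190696 \left(- \frac{1}{10189}\right) + 23688 \left(- \frac{1}{11032}\right) = - \frac{190696}{10189} - \frac{423}{197} = - \frac{41877059}{2007233} \approx -20.863$)
$g{\left(r \right)} = \frac{94 + r}{86 + r}$
$g{\left(92 \right)} - E = \frac{94 + 92}{86 + 92} - - \frac{41877059}{2007233} = \frac{1}{178} \cdot 186 + \frac{41877059}{2007233} = \frac{93}{89} + \frac{41877059}{2007233} = \frac{3913730920}{178643737}$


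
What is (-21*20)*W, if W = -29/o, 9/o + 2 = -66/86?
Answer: -483140/129 ≈ -3745.3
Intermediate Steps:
o = -387/119 (o = 9/(-2 - 66/86) = 9/(-2 - 66*1/86) = 9/(-2 - 33/43) = 9/(-119/43) = 9*(-43/119) = -387/119 ≈ -3.2521)
W = 3451/387 (W = -29/(-387/119) = -29*(-119/387) = 3451/387 ≈ 8.9173)
(-21*20)*W = -21*20*(3451/387) = -420*3451/387 = -483140/129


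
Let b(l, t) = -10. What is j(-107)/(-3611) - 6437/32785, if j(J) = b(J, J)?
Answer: -22916157/118386635 ≈ -0.19357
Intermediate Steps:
j(J) = -10
j(-107)/(-3611) - 6437/32785 = -10/(-3611) - 6437/32785 = -10*(-1/3611) - 6437*1/32785 = 10/3611 - 6437/32785 = -22916157/118386635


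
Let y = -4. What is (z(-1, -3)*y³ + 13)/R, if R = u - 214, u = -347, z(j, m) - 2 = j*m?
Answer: 307/561 ≈ 0.54724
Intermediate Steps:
z(j, m) = 2 + j*m
R = -561 (R = -347 - 214 = -561)
(z(-1, -3)*y³ + 13)/R = ((2 - 1*(-3))*(-4)³ + 13)/(-561) = ((2 + 3)*(-64) + 13)*(-1/561) = (5*(-64) + 13)*(-1/561) = (-320 + 13)*(-1/561) = -307*(-1/561) = 307/561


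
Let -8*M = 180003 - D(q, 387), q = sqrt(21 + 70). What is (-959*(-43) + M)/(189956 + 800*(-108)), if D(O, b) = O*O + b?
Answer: 150371/828448 ≈ 0.18151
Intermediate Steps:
q = sqrt(91) ≈ 9.5394
D(O, b) = b + O**2 (D(O, b) = O**2 + b = b + O**2)
M = -179525/8 (M = -(180003 - (387 + (sqrt(91))**2))/8 = -(180003 - (387 + 91))/8 = -(180003 - 1*478)/8 = -(180003 - 478)/8 = -1/8*179525 = -179525/8 ≈ -22441.)
(-959*(-43) + M)/(189956 + 800*(-108)) = (-959*(-43) - 179525/8)/(189956 + 800*(-108)) = (41237 - 179525/8)/(189956 - 86400) = (150371/8)/103556 = (150371/8)*(1/103556) = 150371/828448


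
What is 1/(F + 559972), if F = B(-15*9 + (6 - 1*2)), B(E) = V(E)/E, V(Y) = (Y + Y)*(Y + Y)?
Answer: 1/559448 ≈ 1.7875e-6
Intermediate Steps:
V(Y) = 4*Y² (V(Y) = (2*Y)*(2*Y) = 4*Y²)
B(E) = 4*E (B(E) = (4*E²)/E = 4*E)
F = -524 (F = 4*(-15*9 + (6 - 1*2)) = 4*(-135 + (6 - 2)) = 4*(-135 + 4) = 4*(-131) = -524)
1/(F + 559972) = 1/(-524 + 559972) = 1/559448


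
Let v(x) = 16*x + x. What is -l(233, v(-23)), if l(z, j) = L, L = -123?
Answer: 123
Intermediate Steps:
v(x) = 17*x
l(z, j) = -123
-l(233, v(-23)) = -1*(-123) = 123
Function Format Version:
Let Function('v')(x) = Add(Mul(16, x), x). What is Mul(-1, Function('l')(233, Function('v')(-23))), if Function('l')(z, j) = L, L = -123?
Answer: 123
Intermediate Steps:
Function('v')(x) = Mul(17, x)
Function('l')(z, j) = -123
Mul(-1, Function('l')(233, Function('v')(-23))) = Mul(-1, -123) = 123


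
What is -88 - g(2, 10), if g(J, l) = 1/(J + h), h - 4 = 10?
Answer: -1409/16 ≈ -88.063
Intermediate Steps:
h = 14 (h = 4 + 10 = 14)
g(J, l) = 1/(14 + J) (g(J, l) = 1/(J + 14) = 1/(14 + J))
-88 - g(2, 10) = -88 - 1/(14 + 2) = -88 - 1/16 = -1409/16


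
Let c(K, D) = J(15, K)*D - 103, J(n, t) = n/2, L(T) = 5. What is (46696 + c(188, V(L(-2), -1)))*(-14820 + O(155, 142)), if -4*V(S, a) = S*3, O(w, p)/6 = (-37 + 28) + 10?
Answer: -2759248233/4 ≈ -6.8981e+8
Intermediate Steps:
O(w, p) = 6 (O(w, p) = 6*((-37 + 28) + 10) = 6*(-9 + 10) = 6*1 = 6)
J(n, t) = n/2 (J(n, t) = n*(1/2) = n/2)
V(S, a) = -3*S/4 (V(S, a) = -S*3/4 = -3*S/4)
c(K, D) = -103 + 15*D/2 (c(K, D) = ((1/2)*15)*D - 103 = 15*D/2 - 103 = -103 + 15*D/2)
(46696 + c(188, V(L(-2), -1)))*(-14820 + O(155, 142)) = (46696 + (-103 + 15*(-3/4*5)/2))*(-14820 + 6) = (46696 + (-103 + (15/2)*(-15/4)))*(-14814) = (46696 + (-103 - 225/8))*(-14814) = (46696 - 1049/8)*(-14814) = (372519/8)*(-14814) = -2759248233/4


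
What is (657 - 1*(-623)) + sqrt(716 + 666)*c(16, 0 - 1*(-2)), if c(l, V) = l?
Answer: 1280 + 16*sqrt(1382) ≈ 1874.8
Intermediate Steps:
(657 - 1*(-623)) + sqrt(716 + 666)*c(16, 0 - 1*(-2)) = (657 - 1*(-623)) + sqrt(716 + 666)*16 = (657 + 623) + sqrt(1382)*16 = 1280 + 16*sqrt(1382)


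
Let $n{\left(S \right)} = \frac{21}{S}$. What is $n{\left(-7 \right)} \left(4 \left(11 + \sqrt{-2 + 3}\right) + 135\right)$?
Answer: $-549$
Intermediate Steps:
$n{\left(-7 \right)} \left(4 \left(11 + \sqrt{-2 + 3}\right) + 135\right) = \frac{21}{-7} \left(4 \left(11 + \sqrt{-2 + 3}\right) + 135\right) = 21 \left(- \frac{1}{7}\right) \left(4 \left(11 + \sqrt{1}\right) + 135\right) = - 3 \left(4 \left(11 + 1\right) + 135\right) = - 3 \left(4 \cdot 12 + 135\right) = - 3 \left(48 + 135\right) = \left(-3\right) 183 = -549$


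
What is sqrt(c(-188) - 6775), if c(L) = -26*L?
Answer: I*sqrt(1887) ≈ 43.44*I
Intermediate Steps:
sqrt(c(-188) - 6775) = sqrt(-26*(-188) - 6775) = sqrt(4888 - 6775) = sqrt(-1887) = I*sqrt(1887)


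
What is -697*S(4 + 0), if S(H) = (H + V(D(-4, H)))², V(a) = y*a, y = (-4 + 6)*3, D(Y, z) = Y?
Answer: -278800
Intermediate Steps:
y = 6 (y = 2*3 = 6)
V(a) = 6*a
S(H) = (-24 + H)² (S(H) = (H + 6*(-4))² = (H - 24)² = (-24 + H)²)
-697*S(4 + 0) = -697*(-24 + (4 + 0))² = -697*(-24 + 4)² = -697*(-20)² = -697*400 = -278800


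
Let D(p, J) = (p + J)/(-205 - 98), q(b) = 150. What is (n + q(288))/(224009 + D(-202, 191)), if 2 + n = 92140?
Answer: 13981632/33937369 ≈ 0.41198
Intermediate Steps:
D(p, J) = -J/303 - p/303 (D(p, J) = (J + p)/(-303) = (J + p)*(-1/303) = -J/303 - p/303)
n = 92138 (n = -2 + 92140 = 92138)
(n + q(288))/(224009 + D(-202, 191)) = (92138 + 150)/(224009 + (-1/303*191 - 1/303*(-202))) = 92288/(224009 + (-191/303 + ⅔)) = 92288/(224009 + 11/303) = 92288/(67874738/303) = 92288*(303/67874738) = 13981632/33937369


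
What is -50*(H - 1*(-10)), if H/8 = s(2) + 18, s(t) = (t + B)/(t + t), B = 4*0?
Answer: -7900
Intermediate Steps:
B = 0
s(t) = 1/2 (s(t) = (t + 0)/(t + t) = t/((2*t)) = t*(1/(2*t)) = 1/2)
H = 148 (H = 8*(1/2 + 18) = 8*(37/2) = 148)
-50*(H - 1*(-10)) = -50*(148 - 1*(-10)) = -50*(148 + 10) = -50*158 = -7900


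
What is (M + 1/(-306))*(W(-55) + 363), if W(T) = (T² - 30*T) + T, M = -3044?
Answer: -1547163365/102 ≈ -1.5168e+7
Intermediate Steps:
W(T) = T² - 29*T
(M + 1/(-306))*(W(-55) + 363) = (-3044 + 1/(-306))*(-55*(-29 - 55) + 363) = (-3044 - 1/306)*(-55*(-84) + 363) = -931465*(4620 + 363)/306 = -931465/306*4983 = -1547163365/102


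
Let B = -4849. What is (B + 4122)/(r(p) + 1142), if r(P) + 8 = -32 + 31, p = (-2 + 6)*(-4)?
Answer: -727/1133 ≈ -0.64166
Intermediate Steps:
p = -16 (p = 4*(-4) = -16)
r(P) = -9 (r(P) = -8 + (-32 + 31) = -8 - 1 = -9)
(B + 4122)/(r(p) + 1142) = (-4849 + 4122)/(-9 + 1142) = -727/1133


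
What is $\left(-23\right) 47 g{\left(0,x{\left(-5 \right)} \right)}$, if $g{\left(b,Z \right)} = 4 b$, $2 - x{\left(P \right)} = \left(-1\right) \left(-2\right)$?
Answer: $0$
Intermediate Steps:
$x{\left(P \right)} = 0$ ($x{\left(P \right)} = 2 - \left(-1\right) \left(-2\right) = 2 - 2 = 0$)
$\left(-23\right) 47 g{\left(0,x{\left(-5 \right)} \right)} = \left(-23\right) 47 \cdot 4 \cdot 0 = \left(-1081\right) 0 = 0$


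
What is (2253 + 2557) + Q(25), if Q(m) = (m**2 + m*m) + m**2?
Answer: 6685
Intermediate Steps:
Q(m) = 3*m**2 (Q(m) = (m**2 + m**2) + m**2 = 2*m**2 + m**2 = 3*m**2)
(2253 + 2557) + Q(25) = (2253 + 2557) + 3*25**2 = 4810 + 3*625 = 4810 + 1875 = 6685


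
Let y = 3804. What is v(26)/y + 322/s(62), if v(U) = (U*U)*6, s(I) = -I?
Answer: -40559/9827 ≈ -4.1273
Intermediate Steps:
v(U) = 6*U**2 (v(U) = U**2*6 = 6*U**2)
v(26)/y + 322/s(62) = (6*26**2)/3804 + 322/((-1*62)) = (6*676)*(1/3804) + 322/(-62) = 4056*(1/3804) + 322*(-1/62) = 338/317 - 161/31 = -40559/9827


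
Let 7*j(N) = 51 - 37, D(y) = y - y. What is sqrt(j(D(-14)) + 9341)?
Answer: sqrt(9343) ≈ 96.659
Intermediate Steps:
D(y) = 0
j(N) = 2 (j(N) = (51 - 37)/7 = (1/7)*14 = 2)
sqrt(j(D(-14)) + 9341) = sqrt(2 + 9341) = sqrt(9343)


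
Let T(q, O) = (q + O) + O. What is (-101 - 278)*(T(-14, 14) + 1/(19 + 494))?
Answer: -2722357/513 ≈ -5306.7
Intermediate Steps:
T(q, O) = q + 2*O (T(q, O) = (O + q) + O = q + 2*O)
(-101 - 278)*(T(-14, 14) + 1/(19 + 494)) = (-101 - 278)*((-14 + 2*14) + 1/(19 + 494)) = -379*((-14 + 28) + 1/513) = -379*(14 + 1/513) = -379*7183/513 = -2722357/513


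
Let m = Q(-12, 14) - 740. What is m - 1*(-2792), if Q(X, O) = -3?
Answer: 2049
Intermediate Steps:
m = -743 (m = -3 - 740 = -743)
m - 1*(-2792) = -743 - 1*(-2792) = -743 + 2792 = 2049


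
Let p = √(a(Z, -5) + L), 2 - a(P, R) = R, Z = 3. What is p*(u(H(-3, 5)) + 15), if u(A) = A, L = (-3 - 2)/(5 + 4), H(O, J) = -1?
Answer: 14*√58/3 ≈ 35.540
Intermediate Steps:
a(P, R) = 2 - R
L = -5/9 ≈ -0.55556
p = √58/3 (p = √((2 - 1*(-5)) - 5/9) = √((2 + 5) - 5/9) = √(7 - 5/9) = √(58/9) = √58/3 ≈ 2.5386)
p*(u(H(-3, 5)) + 15) = (√58/3)*(-1 + 15) = (√58/3)*14 = 14*√58/3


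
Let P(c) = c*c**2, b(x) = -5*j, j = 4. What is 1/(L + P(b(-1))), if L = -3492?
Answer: -1/11492 ≈ -8.7017e-5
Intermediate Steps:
b(x) = -20 (b(x) = -5*4 = -20)
P(c) = c**3
1/(L + P(b(-1))) = 1/(-3492 + (-20)**3) = 1/(-3492 - 8000) = 1/(-11492) = -1/11492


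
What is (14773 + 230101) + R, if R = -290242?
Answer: -45368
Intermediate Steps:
(14773 + 230101) + R = (14773 + 230101) - 290242 = 244874 - 290242 = -45368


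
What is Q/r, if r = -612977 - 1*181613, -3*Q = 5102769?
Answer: 1700923/794590 ≈ 2.1406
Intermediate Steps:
Q = -1700923 (Q = -⅓*5102769 = -1700923)
r = -794590 (r = -612977 - 181613 = -794590)
Q/r = -1700923/(-794590) = -1700923*(-1/794590) = 1700923/794590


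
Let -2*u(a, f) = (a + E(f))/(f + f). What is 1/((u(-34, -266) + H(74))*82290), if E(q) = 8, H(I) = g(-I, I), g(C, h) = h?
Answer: 266/1619261475 ≈ 1.6427e-7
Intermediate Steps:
H(I) = I
u(a, f) = -(8 + a)/(4*f) (u(a, f) = -(a + 8)/(2*(f + f)) = -(8 + a)/(2*(2*f)) = -(8 + a)*1/(2*f)/2 = -(8 + a)/(4*f))
1/((u(-34, -266) + H(74))*82290) = 1/(((1/4)*(-8 - 1*(-34))/(-266) + 74)*82290) = (1/82290)/((1/4)*(-1/266)*(-8 + 34) + 74) = (1/82290)/((1/4)*(-1/266)*26 + 74) = (1/82290)/(-13/532 + 74) = (1/82290)/(39355/532) = (532/39355)*(1/82290) = 266/1619261475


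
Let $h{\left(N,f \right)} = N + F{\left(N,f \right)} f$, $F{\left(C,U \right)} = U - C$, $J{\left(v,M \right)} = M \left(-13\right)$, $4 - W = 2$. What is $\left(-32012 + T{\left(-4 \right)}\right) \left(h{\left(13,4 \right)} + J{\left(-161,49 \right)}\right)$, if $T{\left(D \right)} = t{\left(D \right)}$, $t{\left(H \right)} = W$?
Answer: $21126600$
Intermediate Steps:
$W = 2$ ($W = 4 - 2 = 2$)
$t{\left(H \right)} = 2$
$J{\left(v,M \right)} = - 13 M$
$T{\left(D \right)} = 2$
$h{\left(N,f \right)} = N + f \left(f - N\right)$ ($h{\left(N,f \right)} = N + \left(f - N\right) f = N + f \left(f - N\right)$)
$\left(-32012 + T{\left(-4 \right)}\right) \left(h{\left(13,4 \right)} + J{\left(-161,49 \right)}\right) = \left(-32012 + 2\right) \left(\left(13 - 4 \left(13 - 4\right)\right) - 637\right) = - 32010 \left(\left(13 - 4 \left(13 - 4\right)\right) - 637\right) = - 32010 \left(\left(13 - 4 \cdot 9\right) - 637\right) = - 32010 \left(\left(13 - 36\right) - 637\right) = - 32010 \left(-23 - 637\right) = \left(-32010\right) \left(-660\right) = 21126600$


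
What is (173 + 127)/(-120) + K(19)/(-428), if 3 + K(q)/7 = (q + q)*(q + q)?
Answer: -11157/428 ≈ -26.068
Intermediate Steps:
K(q) = -21 + 28*q**2 (K(q) = -21 + 7*((q + q)*(q + q)) = -21 + 7*((2*q)*(2*q)) = -21 + 7*(4*q**2) = -21 + 28*q**2)
(173 + 127)/(-120) + K(19)/(-428) = (173 + 127)/(-120) + (-21 + 28*19**2)/(-428) = 300*(-1/120) + (-21 + 28*361)*(-1/428) = -5/2 + (-21 + 10108)*(-1/428) = -5/2 + 10087*(-1/428) = -5/2 - 10087/428 = -11157/428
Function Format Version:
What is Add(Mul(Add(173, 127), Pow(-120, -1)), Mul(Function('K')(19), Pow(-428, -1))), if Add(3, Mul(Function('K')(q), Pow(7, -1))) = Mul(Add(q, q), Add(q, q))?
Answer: Rational(-11157, 428) ≈ -26.068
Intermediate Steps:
Function('K')(q) = Add(-21, Mul(28, Pow(q, 2))) (Function('K')(q) = Add(-21, Mul(7, Mul(Add(q, q), Add(q, q)))) = Add(-21, Mul(7, Mul(Mul(2, q), Mul(2, q)))) = Add(-21, Mul(7, Mul(4, Pow(q, 2)))) = Add(-21, Mul(28, Pow(q, 2))))
Add(Mul(Add(173, 127), Pow(-120, -1)), Mul(Function('K')(19), Pow(-428, -1))) = Add(Mul(Add(173, 127), Pow(-120, -1)), Mul(Add(-21, Mul(28, Pow(19, 2))), Pow(-428, -1))) = Add(Mul(300, Rational(-1, 120)), Mul(Add(-21, Mul(28, 361)), Rational(-1, 428))) = Add(Rational(-5, 2), Mul(Add(-21, 10108), Rational(-1, 428))) = Add(Rational(-5, 2), Mul(10087, Rational(-1, 428))) = Add(Rational(-5, 2), Rational(-10087, 428)) = Rational(-11157, 428)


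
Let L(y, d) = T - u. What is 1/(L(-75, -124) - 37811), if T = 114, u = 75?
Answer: -1/37772 ≈ -2.6475e-5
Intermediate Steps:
L(y, d) = 39 (L(y, d) = 114 - 1*75 = 114 - 75 = 39)
1/(L(-75, -124) - 37811) = 1/(39 - 37811) = 1/(-37772) = -1/37772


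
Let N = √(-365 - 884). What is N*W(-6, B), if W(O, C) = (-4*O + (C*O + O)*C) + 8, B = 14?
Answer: -1228*I*√1249 ≈ -43399.0*I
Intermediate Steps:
W(O, C) = 8 - 4*O + C*(O + C*O) (W(O, C) = (-4*O + (O + C*O)*C) + 8 = (-4*O + C*(O + C*O)) + 8 = 8 - 4*O + C*(O + C*O))
N = I*√1249 (N = √(-1249) = I*√1249 ≈ 35.341*I)
N*W(-6, B) = (I*√1249)*(8 - 4*(-6) + 14*(-6) - 6*14²) = (I*√1249)*(8 + 24 - 84 - 6*196) = (I*√1249)*(8 + 24 - 84 - 1176) = (I*√1249)*(-1228) = -1228*I*√1249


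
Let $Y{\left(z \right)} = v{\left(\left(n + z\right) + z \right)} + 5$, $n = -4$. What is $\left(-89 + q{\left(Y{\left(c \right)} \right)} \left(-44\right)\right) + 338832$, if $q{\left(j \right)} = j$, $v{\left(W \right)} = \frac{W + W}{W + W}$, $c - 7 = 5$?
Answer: $338479$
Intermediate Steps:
$c = 12$ ($c = 7 + 5 = 12$)
$v{\left(W \right)} = 1$ ($v{\left(W \right)} = \frac{2 W}{2 W} = 2 W \frac{1}{2 W} = 1$)
$Y{\left(z \right)} = 6$ ($Y{\left(z \right)} = 1 + 5 = 6$)
$\left(-89 + q{\left(Y{\left(c \right)} \right)} \left(-44\right)\right) + 338832 = \left(-89 + 6 \left(-44\right)\right) + 338832 = \left(-89 - 264\right) + 338832 = -353 + 338832 = 338479$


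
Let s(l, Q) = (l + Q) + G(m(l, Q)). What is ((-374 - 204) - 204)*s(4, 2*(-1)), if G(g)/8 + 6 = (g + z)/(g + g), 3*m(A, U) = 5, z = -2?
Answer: 182988/5 ≈ 36598.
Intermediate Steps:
m(A, U) = 5/3 (m(A, U) = (1/3)*5 = 5/3)
G(g) = -48 + 4*(-2 + g)/g (G(g) = -48 + 8*((g - 2)/(g + g)) = -48 + 8*((-2 + g)/((2*g))) = -48 + 8*((-2 + g)*(1/(2*g))) = -48 + 8*((-2 + g)/(2*g)) = -48 + 4*(-2 + g)/g)
s(l, Q) = -244/5 + Q + l (s(l, Q) = (l + Q) + (-44 - 8/5/3) = (Q + l) + (-44 - 8*3/5) = (Q + l) + (-44 - 24/5) = (Q + l) - 244/5 = -244/5 + Q + l)
((-374 - 204) - 204)*s(4, 2*(-1)) = ((-374 - 204) - 204)*(-244/5 + 2*(-1) + 4) = (-578 - 204)*(-244/5 - 2 + 4) = -782*(-234/5) = 182988/5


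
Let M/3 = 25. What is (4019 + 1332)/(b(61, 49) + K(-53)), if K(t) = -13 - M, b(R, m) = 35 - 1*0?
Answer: -5351/53 ≈ -100.96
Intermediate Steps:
M = 75 (M = 3*25 = 75)
b(R, m) = 35 (b(R, m) = 35 + 0 = 35)
K(t) = -88 (K(t) = -13 - 1*75 = -13 - 75 = -88)
(4019 + 1332)/(b(61, 49) + K(-53)) = (4019 + 1332)/(35 - 88) = 5351/(-53) = 5351*(-1/53) = -5351/53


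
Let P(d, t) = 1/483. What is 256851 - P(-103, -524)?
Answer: 124059032/483 ≈ 2.5685e+5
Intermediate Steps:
P(d, t) = 1/483
256851 - P(-103, -524) = 256851 - 1*1/483 = 256851 - 1/483 = 124059032/483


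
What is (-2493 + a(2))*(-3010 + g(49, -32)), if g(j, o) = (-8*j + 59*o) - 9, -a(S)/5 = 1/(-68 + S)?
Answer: 871860367/66 ≈ 1.3210e+7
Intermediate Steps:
a(S) = -5/(-68 + S)
g(j, o) = -9 - 8*j + 59*o
(-2493 + a(2))*(-3010 + g(49, -32)) = (-2493 - 5/(-68 + 2))*(-3010 + (-9 - 8*49 + 59*(-32))) = (-2493 - 5/(-66))*(-3010 + (-9 - 392 - 1888)) = (-2493 - 5*(-1/66))*(-3010 - 2289) = (-2493 + 5/66)*(-5299) = -164533/66*(-5299) = 871860367/66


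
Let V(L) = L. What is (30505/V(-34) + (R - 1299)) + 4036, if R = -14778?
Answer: -439899/34 ≈ -12938.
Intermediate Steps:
(30505/V(-34) + (R - 1299)) + 4036 = (30505/(-34) + (-14778 - 1299)) + 4036 = (30505*(-1/34) - 16077) + 4036 = (-30505/34 - 16077) + 4036 = -577123/34 + 4036 = -439899/34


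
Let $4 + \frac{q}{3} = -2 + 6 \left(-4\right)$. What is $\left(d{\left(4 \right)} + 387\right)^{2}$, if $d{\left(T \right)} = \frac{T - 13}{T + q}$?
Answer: $\frac{1108290681}{7396} \approx 1.4985 \cdot 10^{5}$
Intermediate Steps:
$q = -90$ ($q = -12 + 3 \left(-2 + 6 \left(-4\right)\right) = -12 + 3 \left(-2 - 24\right) = -12 + 3 \left(-26\right) = -12 - 78 = -90$)
$d{\left(T \right)} = \frac{-13 + T}{-90 + T}$ ($d{\left(T \right)} = \frac{T - 13}{T - 90} = \frac{-13 + T}{-90 + T}$)
$\left(d{\left(4 \right)} + 387\right)^{2} = \left(\frac{-13 + 4}{-90 + 4} + 387\right)^{2} = \left(\frac{1}{-86} \left(-9\right) + 387\right)^{2} = \left(\left(- \frac{1}{86}\right) \left(-9\right) + 387\right)^{2} = \left(\frac{9}{86} + 387\right)^{2} = \left(\frac{33291}{86}\right)^{2} = \frac{1108290681}{7396}$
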